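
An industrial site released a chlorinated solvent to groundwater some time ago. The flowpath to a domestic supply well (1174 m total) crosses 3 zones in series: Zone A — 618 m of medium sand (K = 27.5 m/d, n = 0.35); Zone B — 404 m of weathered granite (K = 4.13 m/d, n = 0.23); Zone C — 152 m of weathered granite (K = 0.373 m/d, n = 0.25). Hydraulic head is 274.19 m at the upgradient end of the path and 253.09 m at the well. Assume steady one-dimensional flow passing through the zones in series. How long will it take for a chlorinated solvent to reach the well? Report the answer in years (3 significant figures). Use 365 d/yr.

Total head drop ΔH = 274.19 − 253.09 = 21.10 m
Continuity: the same q passes through each zone, so ΔH = q·Σ(L_j/K_j) — the zones act as resistances in series.
Σ(L/K) = 618/27.5 + 404/4.13 + 152/0.373 = 22.47 + 97.82 + 407.5 = 527.8 d
q = ΔH / Σ(L/K) = 21.10 / 527.8 = 0.03998 m/d (same in every zone)
Zone A: v = q/n = 0.03998/0.35 = 0.1142 m/d → t_A = 618/0.1142 = 5411 d
Zone B: v = q/n = 0.03998/0.23 = 0.1738 m/d → t_B = 404/0.1738 = 2324 d
Zone C: v = q/n = 0.03998/0.25 = 0.1599 m/d → t_C = 152/0.1599 = 950.5 d
Total t = 5411 + 2324 + 950.5 = 8685 d
   = 8685 / 365 = 23.8 yr

23.8 years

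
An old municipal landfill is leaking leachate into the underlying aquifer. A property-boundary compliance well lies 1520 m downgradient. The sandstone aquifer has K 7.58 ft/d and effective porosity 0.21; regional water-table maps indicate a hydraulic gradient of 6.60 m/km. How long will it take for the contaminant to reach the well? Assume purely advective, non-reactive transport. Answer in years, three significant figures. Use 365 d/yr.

K = 7.58 ft/d × 0.3048 = 2.310 m/d
Specific discharge q = 2.310 × 0.0066 = 0.01525 m/d
v = Ki/n = 2.310·0.0066/0.21 = 0.07261 m/d
t = L / v = 1520 / 0.07261 = 20930 d
   = 20930 / 365 = 57.4 yr

57.4 years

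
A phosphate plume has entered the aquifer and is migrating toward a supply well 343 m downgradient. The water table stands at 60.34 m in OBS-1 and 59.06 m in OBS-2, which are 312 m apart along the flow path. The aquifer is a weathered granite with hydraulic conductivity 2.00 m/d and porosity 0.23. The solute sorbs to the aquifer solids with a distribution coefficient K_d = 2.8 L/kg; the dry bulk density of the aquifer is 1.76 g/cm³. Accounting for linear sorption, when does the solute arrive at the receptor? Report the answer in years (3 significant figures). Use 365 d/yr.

591 years

Hydraulic gradient i = (60.34 − 59.06) / 312 = 1.28 / 312 = 0.004103
q = Ki = 2.00 × 0.004103 = 0.008205 m/d
Seepage velocity v = q / n = 0.008205 / 0.23 = 0.03567 m/d
Retardation R = 1 + ρ_b·K_d/n = 1 + 1.76×2.8/0.23 = 22.43
Contaminant velocity v_c = v/R = 0.03567/22.43 = 0.001591 m/d
t = L/v_c = 343/0.001591 = 215600 d
   = 215600/365 = 591 yr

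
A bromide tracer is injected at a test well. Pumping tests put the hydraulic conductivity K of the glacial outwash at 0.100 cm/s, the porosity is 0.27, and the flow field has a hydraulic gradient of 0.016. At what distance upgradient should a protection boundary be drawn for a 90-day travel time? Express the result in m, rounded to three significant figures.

461 m

K = 0.100 cm/s × 864 = 86.40 m/d
Darcy flux q = K·i = 86.40 × 0.016 = 1.382 m/d
Average linear velocity = 1.382 / 0.27 = 5.120 m/d
L = v × T = 5.120 × 90 = 460.8 m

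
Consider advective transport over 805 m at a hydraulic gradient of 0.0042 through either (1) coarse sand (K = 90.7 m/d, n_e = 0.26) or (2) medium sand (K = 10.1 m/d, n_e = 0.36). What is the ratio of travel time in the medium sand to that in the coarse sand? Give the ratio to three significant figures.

Unit 1 (coarse sand): v = 90.7×0.0042/0.26 = 1.465 m/d, t = 805/1.465 = 549.4 d
Unit 2 (medium sand): v = 10.1×0.0042/0.36 = 0.1178 m/d, t = 805/0.1178 = 6832 d
t(medium sand) / t(coarse sand) = 6832/549.4 = 12.4

12.4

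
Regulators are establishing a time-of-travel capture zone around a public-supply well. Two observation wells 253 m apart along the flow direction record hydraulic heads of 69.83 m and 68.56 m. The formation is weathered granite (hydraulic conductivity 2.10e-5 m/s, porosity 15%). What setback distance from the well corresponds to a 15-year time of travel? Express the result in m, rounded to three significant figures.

332 m

Hydraulic gradient i = (69.83 − 68.56) / 253 = 1.27 / 253 = 0.005020
K = 2.10e-5 m/s × 86400 s/d = 1.814 m/d
Darcy flux q = K·i = 1.814 × 0.005020 = 0.009108 m/d
Average linear velocity = 0.009108 / 0.15 = 0.06072 m/d
T = 15 yr × 365 = 5475 d
L = v × T = 0.06072 × 5475 = 332.4 m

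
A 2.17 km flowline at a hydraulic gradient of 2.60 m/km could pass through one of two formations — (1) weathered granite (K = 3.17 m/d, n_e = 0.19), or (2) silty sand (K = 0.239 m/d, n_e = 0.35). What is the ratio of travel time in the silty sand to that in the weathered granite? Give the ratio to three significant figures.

Unit 1 (weathered granite): v = 3.17×0.0026/0.19 = 0.04338 m/d, t = 2170/0.04338 = 50020 d
Unit 2 (silty sand): v = 0.239×0.0026/0.35 = 0.001775 m/d, t = 2170/0.001775 = 1.222e6 d
t(silty sand) / t(weathered granite) = 1.222e6/50020 = 24.4

24.4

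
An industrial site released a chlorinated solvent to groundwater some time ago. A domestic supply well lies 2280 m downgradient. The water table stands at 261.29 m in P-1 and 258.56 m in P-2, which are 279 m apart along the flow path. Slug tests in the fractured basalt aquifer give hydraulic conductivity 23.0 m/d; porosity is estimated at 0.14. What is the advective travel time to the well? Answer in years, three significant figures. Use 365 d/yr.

3.89 years

Hydraulic gradient i = (261.29 − 258.56) / 279 = 2.73 / 279 = 0.009785
Darcy flux q = K·i = 23.0 × 0.009785 = 0.2251 m/d
v_s = q/n_e = 0.2251/0.14 = 1.608 m/d
t = L / v = 2280 / 1.608 = 1418 d
   = 1418 / 365 = 3.89 yr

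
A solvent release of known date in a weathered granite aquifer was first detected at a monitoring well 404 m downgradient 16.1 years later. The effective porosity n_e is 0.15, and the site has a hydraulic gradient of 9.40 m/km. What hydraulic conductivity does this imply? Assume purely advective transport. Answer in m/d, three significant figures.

t = 16.1 years = 5877 d
v = L / t = 404 / 5877 = 0.06875 m/d
K = v · n / i = 0.06875 × 0.15 / 0.0094 = 1.10 m/d

1.10 m/d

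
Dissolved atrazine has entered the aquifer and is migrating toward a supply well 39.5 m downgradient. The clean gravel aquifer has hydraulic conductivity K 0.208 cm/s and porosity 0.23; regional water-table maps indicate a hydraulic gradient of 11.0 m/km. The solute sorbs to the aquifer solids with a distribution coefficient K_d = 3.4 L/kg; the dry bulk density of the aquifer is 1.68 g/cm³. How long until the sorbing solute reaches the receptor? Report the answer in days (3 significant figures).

119 days

K = 0.208 cm/s × 864 = 179.7 m/d
q = Ki = 179.7 × 0.011 = 1.977 m/d
Seepage velocity v = q / n = 1.977 / 0.23 = 8.595 m/d
Retardation R = 1 + ρ_b·K_d/n = 1 + 1.68×3.4/0.23 = 25.83
Contaminant velocity v_c = v/R = 8.595/25.83 = 0.3327 m/d
t = L/v_c = 39.5/0.3327 = 118.7 d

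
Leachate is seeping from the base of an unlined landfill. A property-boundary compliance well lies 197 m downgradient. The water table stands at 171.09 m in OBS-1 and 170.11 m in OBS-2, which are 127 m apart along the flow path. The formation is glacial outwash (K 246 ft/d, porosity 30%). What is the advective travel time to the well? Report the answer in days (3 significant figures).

Hydraulic gradient i = (171.09 − 170.11) / 127 = 0.98 / 127 = 0.007717
K = 246 ft/d × 0.3048 = 74.98 m/d
Specific discharge q = 74.98 × 0.007717 = 0.5786 m/d
Average linear velocity = 0.5786 / 0.30 = 1.929 m/d
t = L / v = 197 / 1.929 = 102.1 d

102 days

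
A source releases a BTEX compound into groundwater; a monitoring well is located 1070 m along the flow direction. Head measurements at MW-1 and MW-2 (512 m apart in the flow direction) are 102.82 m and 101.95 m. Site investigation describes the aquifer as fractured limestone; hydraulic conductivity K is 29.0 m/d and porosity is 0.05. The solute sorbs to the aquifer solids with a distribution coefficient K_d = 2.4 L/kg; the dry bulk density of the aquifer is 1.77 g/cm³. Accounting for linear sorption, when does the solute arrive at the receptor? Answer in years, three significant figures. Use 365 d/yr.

256 years

Hydraulic gradient i = (102.82 − 101.95) / 512 = 0.87 / 512 = 0.001699
Darcy flux q = K·i = 29.0 × 0.001699 = 0.04928 m/d
Average linear velocity = 0.04928 / 0.05 = 0.9855 m/d
Retardation R = 1 + ρ_b·K_d/n = 1 + 1.77×2.4/0.05 = 85.96
Contaminant velocity v_c = v/R = 0.9855/85.96 = 0.01147 m/d
t = L/v_c = 1070/0.01147 = 93330 d
   = 93330/365 = 256 yr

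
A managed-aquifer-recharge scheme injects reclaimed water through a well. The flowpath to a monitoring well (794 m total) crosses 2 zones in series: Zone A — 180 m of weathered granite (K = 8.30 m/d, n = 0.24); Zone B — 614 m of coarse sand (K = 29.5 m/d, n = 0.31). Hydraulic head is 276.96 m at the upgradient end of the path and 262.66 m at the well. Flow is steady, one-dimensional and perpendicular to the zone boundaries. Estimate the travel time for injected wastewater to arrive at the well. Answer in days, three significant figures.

Total head drop ΔH = 276.96 − 262.66 = 14.30 m
Continuity: the same q passes through each zone, so ΔH = q·Σ(L_j/K_j) — the zones act as resistances in series.
Σ(L/K) = 180/8.30 + 614/29.5 = 21.69 + 20.81 = 42.50 d
q = ΔH / Σ(L/K) = 14.30 / 42.50 = 0.3365 m/d (same in every zone)
Zone A: v = q/n = 0.3365/0.24 = 1.402 m/d → t_A = 180/1.402 = 128.4 d
Zone B: v = q/n = 0.3365/0.31 = 1.085 m/d → t_B = 614/1.085 = 565.7 d
Total t = 128.4 + 565.7 = 694.1 d

694 days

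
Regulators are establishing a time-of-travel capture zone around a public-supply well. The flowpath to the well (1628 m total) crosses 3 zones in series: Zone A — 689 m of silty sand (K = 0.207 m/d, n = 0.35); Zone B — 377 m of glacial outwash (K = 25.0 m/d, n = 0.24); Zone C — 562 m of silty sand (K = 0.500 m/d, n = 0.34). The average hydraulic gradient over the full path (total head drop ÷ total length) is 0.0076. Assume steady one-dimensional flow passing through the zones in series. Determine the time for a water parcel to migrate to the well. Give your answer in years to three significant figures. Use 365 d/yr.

Continuity: the same q passes through each zone, so ΔH = q·Σ(L_j/K_j) — the zones act as resistances in series.
Σ(L/K) = 689/0.207 + 377/25.0 + 562/0.500 = 3329 + 15.08 + 1124 = 4468 d
K_eq = L_total / Σ(L/K) = 1628 / 4468 = 0.3644 m/d
q = K_eq · i = 0.3644 × 0.0076 = 0.002769 m/d (same in every zone)
Zone A: v = q/n = 0.002769/0.35 = 0.007913 m/d → t_A = 689/0.007913 = 87070 d
Zone B: v = q/n = 0.002769/0.24 = 0.01154 m/d → t_B = 377/0.01154 = 32670 d
Zone C: v = q/n = 0.002769/0.34 = 0.008145 m/d → t_C = 562/0.008145 = 69000 d
Total t = 87070 + 32670 + 69000 = 188700 d
   = 188700 / 365 = 517 yr

517 years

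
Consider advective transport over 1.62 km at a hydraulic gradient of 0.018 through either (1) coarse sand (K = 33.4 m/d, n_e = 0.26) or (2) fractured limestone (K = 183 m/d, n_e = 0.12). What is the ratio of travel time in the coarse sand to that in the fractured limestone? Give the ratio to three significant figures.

Unit 1 (coarse sand): v = 33.4×0.018/0.26 = 2.312 m/d, t = 1620/2.312 = 700.6 d
Unit 2 (fractured limestone): v = 183×0.018/0.12 = 27.45 m/d, t = 1620/27.45 = 59.02 d
t(coarse sand) / t(fractured limestone) = 700.6/59.02 = 11.9

11.9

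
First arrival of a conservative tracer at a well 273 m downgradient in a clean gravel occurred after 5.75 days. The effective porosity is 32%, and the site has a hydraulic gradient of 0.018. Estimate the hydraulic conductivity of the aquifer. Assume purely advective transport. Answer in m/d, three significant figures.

v = L / t = 273 / 5.75 = 47.48 m/d
K = v · n / i = 47.48 × 0.32 / 0.018 = 844 m/d

844 m/d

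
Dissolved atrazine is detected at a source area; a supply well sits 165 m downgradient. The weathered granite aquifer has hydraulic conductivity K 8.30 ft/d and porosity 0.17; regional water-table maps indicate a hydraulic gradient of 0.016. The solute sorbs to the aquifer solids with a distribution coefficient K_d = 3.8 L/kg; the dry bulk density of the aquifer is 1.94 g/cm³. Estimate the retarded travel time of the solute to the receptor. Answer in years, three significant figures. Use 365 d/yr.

K = 8.30 ft/d × 0.3048 = 2.530 m/d
Specific discharge q = 2.530 × 0.016 = 0.04048 m/d
Average linear velocity = 0.04048 / 0.17 = 0.2381 m/d
Retardation R = 1 + ρ_b·K_d/n = 1 + 1.94×3.8/0.17 = 44.36
Contaminant velocity v_c = v/R = 0.2381/44.36 = 0.005367 m/d
t = L/v_c = 165/0.005367 = 30740 d
   = 30740/365 = 84.2 yr

84.2 years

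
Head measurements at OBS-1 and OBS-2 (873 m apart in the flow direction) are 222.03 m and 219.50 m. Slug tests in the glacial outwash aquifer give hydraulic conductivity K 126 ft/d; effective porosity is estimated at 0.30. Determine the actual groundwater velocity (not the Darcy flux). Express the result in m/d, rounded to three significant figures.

0.371 m/d

Hydraulic gradient i = (222.03 − 219.50) / 873 = 2.53 / 873 = 0.002898
K = 126 ft/d × 0.3048 = 38.40 m/d
Darcy flux q = K·i = 38.40 × 0.002898 = 0.1113 m/d
Seepage velocity v = q / n = 0.1113 / 0.30 = 0.3710 m/d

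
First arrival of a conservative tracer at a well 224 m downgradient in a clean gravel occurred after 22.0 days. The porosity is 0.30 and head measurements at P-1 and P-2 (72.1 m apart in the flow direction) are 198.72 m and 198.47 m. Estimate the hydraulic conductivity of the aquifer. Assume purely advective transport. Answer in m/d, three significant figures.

Hydraulic gradient i = (198.72 − 198.47) / 72.1 = 0.25 / 72.1 = 0.003467
v = L / t = 224 / 22.0 = 10.18 m/d
K = v · n / i = 10.18 × 0.30 / 0.003467 = 881 m/d

881 m/d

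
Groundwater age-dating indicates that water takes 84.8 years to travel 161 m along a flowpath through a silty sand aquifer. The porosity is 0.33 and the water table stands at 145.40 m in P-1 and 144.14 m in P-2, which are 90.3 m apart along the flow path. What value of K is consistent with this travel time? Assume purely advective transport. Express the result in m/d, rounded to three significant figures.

0.123 m/d

Hydraulic gradient i = (145.40 − 144.14) / 90.3 = 1.26 / 90.3 = 0.01395
t = 84.8 years = 30950 d
v = L / t = 161 / 30950 = 0.005202 m/d
K = v · n / i = 0.005202 × 0.33 / 0.01395 = 0.123 m/d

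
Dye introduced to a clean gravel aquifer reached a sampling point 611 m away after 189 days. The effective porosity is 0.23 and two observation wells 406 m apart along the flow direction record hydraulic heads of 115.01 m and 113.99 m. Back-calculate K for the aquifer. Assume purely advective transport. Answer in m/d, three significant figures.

Hydraulic gradient i = (115.01 − 113.99) / 406 = 1.02 / 406 = 0.002512
v = L / t = 611 / 189 = 3.233 m/d
K = v · n / i = 3.233 × 0.23 / 0.002512 = 296 m/d

296 m/d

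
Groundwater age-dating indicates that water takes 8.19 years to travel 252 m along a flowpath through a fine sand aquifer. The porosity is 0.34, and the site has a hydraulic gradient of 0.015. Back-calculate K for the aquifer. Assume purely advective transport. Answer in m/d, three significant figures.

t = 8.19 years = 2989 d
v = L / t = 252 / 2989 = 0.08430 m/d
K = v · n / i = 0.08430 × 0.34 / 0.015 = 1.91 m/d

1.91 m/d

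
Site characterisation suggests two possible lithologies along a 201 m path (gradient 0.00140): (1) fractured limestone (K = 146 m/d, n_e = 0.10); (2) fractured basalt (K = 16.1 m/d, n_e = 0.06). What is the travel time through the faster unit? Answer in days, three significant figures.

Unit 1 (fractured limestone): v = 146×0.0014/0.10 = 2.044 m/d, t = 201/2.044 = 98.34 d
Unit 2 (fractured basalt): v = 16.1×0.0014/0.06 = 0.3757 m/d, t = 201/0.3757 = 535.0 d
Faster unit: t = 98.3 d

98.3 days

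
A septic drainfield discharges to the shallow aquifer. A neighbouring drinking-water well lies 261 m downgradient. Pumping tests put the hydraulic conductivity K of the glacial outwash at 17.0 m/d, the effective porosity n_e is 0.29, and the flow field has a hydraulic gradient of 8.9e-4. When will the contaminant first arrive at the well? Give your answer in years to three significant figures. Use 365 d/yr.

q = Ki = 17.0 × 8.9e-4 = 0.01513 m/d
v = Ki/n = 17.0·8.9e-4/0.29 = 0.05217 m/d
t = L / v = 261 / 0.05217 = 5003 d
   = 5003 / 365 = 13.7 yr

13.7 years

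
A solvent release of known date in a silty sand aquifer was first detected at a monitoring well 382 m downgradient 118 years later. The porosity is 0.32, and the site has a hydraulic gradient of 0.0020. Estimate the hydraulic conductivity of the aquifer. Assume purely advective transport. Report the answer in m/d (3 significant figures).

1.42 m/d

t = 118 years = 43070 d
v = L / t = 382 / 43070 = 0.008869 m/d
K = v · n / i = 0.008869 × 0.32 / 0.0020 = 1.42 m/d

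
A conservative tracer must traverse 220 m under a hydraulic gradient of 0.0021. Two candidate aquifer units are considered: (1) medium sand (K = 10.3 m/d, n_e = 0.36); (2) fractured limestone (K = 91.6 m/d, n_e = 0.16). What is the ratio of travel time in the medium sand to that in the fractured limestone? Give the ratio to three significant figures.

20.0

Unit 1 (medium sand): v = 10.3×0.0021/0.36 = 0.06008 m/d, t = 220/0.06008 = 3662 d
Unit 2 (fractured limestone): v = 91.6×0.0021/0.16 = 1.202 m/d, t = 220/1.202 = 183.0 d
t(medium sand) / t(fractured limestone) = 3662/183.0 = 20.0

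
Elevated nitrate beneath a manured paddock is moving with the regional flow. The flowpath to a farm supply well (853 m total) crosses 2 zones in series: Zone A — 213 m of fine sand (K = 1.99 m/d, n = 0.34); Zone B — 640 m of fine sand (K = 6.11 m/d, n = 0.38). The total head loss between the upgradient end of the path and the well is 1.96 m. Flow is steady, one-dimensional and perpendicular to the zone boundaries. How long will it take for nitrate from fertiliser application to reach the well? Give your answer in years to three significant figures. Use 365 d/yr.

Steady 1-D flow in series ⇒ the Darcy flux q is identical in every zone and the zone head losses add (resistances L/K in series).
Σ(L/K) = 213/1.99 + 640/6.11 = 107.0 + 104.7 = 211.8 d
q = ΔH / Σ(L/K) = 1.96 / 211.8 = 0.009255 m/d (same in every zone)
Zone A: v = q/n = 0.009255/0.34 = 0.02722 m/d → t_A = 213/0.02722 = 7825 d
Zone B: v = q/n = 0.009255/0.38 = 0.02435 m/d → t_B = 640/0.02435 = 26280 d
Total t = 7825 + 26280 = 34100 d
   = 34100 / 365 = 93.4 yr

93.4 years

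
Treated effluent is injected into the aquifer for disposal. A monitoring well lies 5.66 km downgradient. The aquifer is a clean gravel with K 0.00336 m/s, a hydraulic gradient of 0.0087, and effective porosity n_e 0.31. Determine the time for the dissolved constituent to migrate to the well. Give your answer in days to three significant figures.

K = 0.00336 m/s × 86400 s/d = 290.3 m/d
q = Ki = 290.3 × 0.0087 = 2.526 m/d
Seepage velocity v = q / n = 2.526 / 0.31 = 8.147 m/d
L = 5.66 km = 5660 m
t = L / v = 5660 / 8.147 = 694.7 d

695 days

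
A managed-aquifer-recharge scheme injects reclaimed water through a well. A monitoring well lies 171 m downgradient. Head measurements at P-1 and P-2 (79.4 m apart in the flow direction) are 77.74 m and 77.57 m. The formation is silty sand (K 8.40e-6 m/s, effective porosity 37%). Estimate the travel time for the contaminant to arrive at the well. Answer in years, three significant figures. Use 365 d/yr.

Hydraulic gradient i = (77.74 − 77.57) / 79.4 = 0.17 / 79.4 = 0.002141
K = 8.40e-6 m/s × 86400 s/d = 0.7258 m/d
Specific discharge q = 0.7258 × 0.002141 = 0.001554 m/d
v = Ki/n = 0.7258·0.002141/0.37 = 0.004200 m/d
t = L / v = 171 / 0.004200 = 40720 d
   = 40720 / 365 = 112 yr

112 years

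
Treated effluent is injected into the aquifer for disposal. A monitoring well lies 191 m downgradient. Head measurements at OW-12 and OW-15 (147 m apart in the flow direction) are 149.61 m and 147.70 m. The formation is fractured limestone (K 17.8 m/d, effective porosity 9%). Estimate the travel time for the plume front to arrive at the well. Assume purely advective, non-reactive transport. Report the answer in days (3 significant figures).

Hydraulic gradient i = (149.61 − 147.70) / 147 = 1.91 / 147 = 0.01299
q = Ki = 17.8 × 0.01299 = 0.2313 m/d
v_s = q/n_e = 0.2313/0.09 = 2.570 m/d
t = L / v = 191 / 2.570 = 74.33 d

74.3 days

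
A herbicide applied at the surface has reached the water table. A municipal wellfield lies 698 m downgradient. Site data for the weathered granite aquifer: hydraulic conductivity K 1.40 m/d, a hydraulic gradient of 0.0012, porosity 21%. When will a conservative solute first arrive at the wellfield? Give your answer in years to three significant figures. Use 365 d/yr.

239 years

q = Ki = 1.40 × 0.0012 = 0.001680 m/d
Seepage velocity v = q / n = 0.001680 / 0.21 = 0.008000 m/d
t = L / v = 698 / 0.008000 = 87250 d
   = 87250 / 365 = 239 yr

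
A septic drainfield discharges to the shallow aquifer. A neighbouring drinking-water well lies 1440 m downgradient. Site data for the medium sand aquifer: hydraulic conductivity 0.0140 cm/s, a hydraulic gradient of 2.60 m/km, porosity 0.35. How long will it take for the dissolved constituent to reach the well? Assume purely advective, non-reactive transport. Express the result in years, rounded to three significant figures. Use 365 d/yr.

K = 0.0140 cm/s × 864 = 12.10 m/d
Specific discharge q = 12.10 × 0.0026 = 0.03145 m/d
Average linear velocity = 0.03145 / 0.35 = 0.08986 m/d
t = L / v = 1440 / 0.08986 = 16030 d
   = 16030 / 365 = 43.9 yr

43.9 years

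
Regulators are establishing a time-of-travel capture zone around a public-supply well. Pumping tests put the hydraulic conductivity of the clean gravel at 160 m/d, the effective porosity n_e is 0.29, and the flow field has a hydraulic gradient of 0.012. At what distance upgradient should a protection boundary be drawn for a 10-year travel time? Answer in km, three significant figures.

24.2 km

Darcy flux q = K·i = 160 × 0.012 = 1.920 m/d
Seepage velocity v = q / n = 1.920 / 0.29 = 6.621 m/d
T = 10 yr × 365 = 3650 d
L = v × T = 6.621 × 3650 = 24170 m
   = 24.2 km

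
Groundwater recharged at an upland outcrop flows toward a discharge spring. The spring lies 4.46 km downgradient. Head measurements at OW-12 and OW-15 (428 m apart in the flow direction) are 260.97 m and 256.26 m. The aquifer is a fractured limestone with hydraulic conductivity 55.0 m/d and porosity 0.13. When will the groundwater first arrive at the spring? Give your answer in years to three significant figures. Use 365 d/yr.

2.62 years

Hydraulic gradient i = (260.97 − 256.26) / 428 = 4.71 / 428 = 0.01100
Darcy flux q = K·i = 55.0 × 0.01100 = 0.6053 m/d
Seepage velocity v = q / n = 0.6053 / 0.13 = 4.656 m/d
L = 4.46 km = 4460 m
t = L / v = 4460 / 4.656 = 957.9 d
   = 957.9 / 365 = 2.62 yr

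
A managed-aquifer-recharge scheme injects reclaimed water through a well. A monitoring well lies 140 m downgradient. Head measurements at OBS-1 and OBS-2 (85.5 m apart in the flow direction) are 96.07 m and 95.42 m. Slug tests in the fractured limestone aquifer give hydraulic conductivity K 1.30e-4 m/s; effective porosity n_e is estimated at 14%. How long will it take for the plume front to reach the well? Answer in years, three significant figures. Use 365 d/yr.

0.629 years

Hydraulic gradient i = (96.07 − 95.42) / 85.5 = 0.65 / 85.5 = 0.007602
K = 1.30e-4 m/s × 86400 s/d = 11.23 m/d
Darcy flux q = K·i = 11.23 × 0.007602 = 0.08539 m/d
Average linear velocity = 0.08539 / 0.14 = 0.6099 m/d
t = L / v = 140 / 0.6099 = 229.5 d
   = 229.5 / 365 = 0.629 yr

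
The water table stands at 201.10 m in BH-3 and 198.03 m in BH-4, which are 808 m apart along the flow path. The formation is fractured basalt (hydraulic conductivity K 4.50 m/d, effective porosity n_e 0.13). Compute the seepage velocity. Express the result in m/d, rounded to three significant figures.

Hydraulic gradient i = (201.10 − 198.03) / 808 = 3.07 / 808 = 0.003800
Darcy flux q = K·i = 4.50 × 0.003800 = 0.01710 m/d
v = Ki/n = 4.50·0.003800/0.13 = 0.1315 m/d

0.132 m/d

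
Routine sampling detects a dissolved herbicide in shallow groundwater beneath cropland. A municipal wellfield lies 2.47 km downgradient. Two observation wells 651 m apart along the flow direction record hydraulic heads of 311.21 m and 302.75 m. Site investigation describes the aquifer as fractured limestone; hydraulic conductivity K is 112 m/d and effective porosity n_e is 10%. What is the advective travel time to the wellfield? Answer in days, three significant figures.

170 days

Hydraulic gradient i = (311.21 − 302.75) / 651 = 8.46 / 651 = 0.01300
q = Ki = 112 × 0.01300 = 1.455 m/d
v = Ki/n = 112·0.01300/0.10 = 14.55 m/d
L = 2.47 km = 2470 m
t = L / v = 2470 / 14.55 = 169.7 d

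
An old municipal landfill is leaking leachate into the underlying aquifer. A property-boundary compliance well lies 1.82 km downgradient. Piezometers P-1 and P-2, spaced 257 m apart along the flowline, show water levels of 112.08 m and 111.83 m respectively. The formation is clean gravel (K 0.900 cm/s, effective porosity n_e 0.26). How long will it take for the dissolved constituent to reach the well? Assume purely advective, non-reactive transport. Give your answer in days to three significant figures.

Hydraulic gradient i = (112.08 − 111.83) / 257 = 0.25 / 257 = 9.728e-4
K = 0.900 cm/s × 864 = 777.6 m/d
Darcy flux q = K·i = 777.6 × 9.728e-4 = 0.7564 m/d
Seepage velocity v = q / n = 0.7564 / 0.26 = 2.909 m/d
L = 1.82 km = 1820 m
t = L / v = 1820 / 2.909 = 625.6 d

626 days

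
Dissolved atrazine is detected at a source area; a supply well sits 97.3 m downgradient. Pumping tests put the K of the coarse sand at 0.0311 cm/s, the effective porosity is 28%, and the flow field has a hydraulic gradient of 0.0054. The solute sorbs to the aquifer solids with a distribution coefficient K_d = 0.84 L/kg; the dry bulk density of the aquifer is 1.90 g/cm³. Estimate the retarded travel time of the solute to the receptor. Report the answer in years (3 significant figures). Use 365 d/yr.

3.45 years

K = 0.0311 cm/s × 864 = 26.87 m/d
q = Ki = 26.87 × 0.0054 = 0.1451 m/d
v = Ki/n = 26.87·0.0054/0.28 = 0.5182 m/d
Retardation R = 1 + ρ_b·K_d/n = 1 + 1.90×0.84/0.28 = 6.700
Contaminant velocity v_c = v/R = 0.5182/6.700 = 0.07735 m/d
t = L/v_c = 97.3/0.07735 = 1258 d
   = 1258/365 = 3.45 yr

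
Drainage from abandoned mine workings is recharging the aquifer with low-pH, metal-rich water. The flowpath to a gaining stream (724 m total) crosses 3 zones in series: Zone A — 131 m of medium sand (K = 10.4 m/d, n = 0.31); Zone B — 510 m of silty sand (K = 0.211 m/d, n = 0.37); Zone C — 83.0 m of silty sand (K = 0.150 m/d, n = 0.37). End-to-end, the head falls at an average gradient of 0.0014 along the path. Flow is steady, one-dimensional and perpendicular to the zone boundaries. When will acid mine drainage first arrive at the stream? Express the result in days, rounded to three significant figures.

For zones in series the flux q is common to all zones; the equivalent conductivity is the harmonic (thickness-weighted) mean, K_eq = L_total / Σ(L_j/K_j).
Σ(L/K) = 131/10.4 + 510/0.211 + 83.0/0.150 = 12.60 + 2417 + 553.3 = 2983 d
K_eq = L_total / Σ(L/K) = 724 / 2983 = 0.2427 m/d
q = K_eq · i = 0.2427 × 0.0014 = 3.398e-4 m/d (same in every zone)
Zone A: v = q/n = 3.398e-4/0.31 = 0.001096 m/d → t_A = 131/0.001096 = 119500 d
Zone B: v = q/n = 3.398e-4/0.37 = 9.184e-4 m/d → t_B = 510/9.184e-4 = 555300 d
Zone C: v = q/n = 3.398e-4/0.37 = 9.184e-4 m/d → t_C = 83.0/9.184e-4 = 90380 d
Total t = 119500 + 555300 + 90380 = 765200 d

765000 days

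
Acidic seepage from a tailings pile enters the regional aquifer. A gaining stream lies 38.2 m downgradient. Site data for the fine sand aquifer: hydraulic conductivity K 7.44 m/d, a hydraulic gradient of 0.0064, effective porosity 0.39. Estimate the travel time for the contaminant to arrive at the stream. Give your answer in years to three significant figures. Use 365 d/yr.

q = Ki = 7.44 × 0.0064 = 0.04762 m/d
v = Ki/n = 7.44·0.0064/0.39 = 0.1221 m/d
t = L / v = 38.2 / 0.1221 = 312.9 d
   = 312.9 / 365 = 0.857 yr

0.857 years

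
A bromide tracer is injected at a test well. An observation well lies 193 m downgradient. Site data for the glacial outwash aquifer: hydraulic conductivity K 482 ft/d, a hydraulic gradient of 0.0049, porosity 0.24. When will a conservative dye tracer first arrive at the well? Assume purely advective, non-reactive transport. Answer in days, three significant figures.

K = 482 ft/d × 0.3048 = 146.9 m/d
Darcy flux q = K·i = 146.9 × 0.0049 = 0.7199 m/d
v_s = q/n_e = 0.7199/0.24 = 2.999 m/d
t = L / v = 193 / 2.999 = 64.34 d

64.3 days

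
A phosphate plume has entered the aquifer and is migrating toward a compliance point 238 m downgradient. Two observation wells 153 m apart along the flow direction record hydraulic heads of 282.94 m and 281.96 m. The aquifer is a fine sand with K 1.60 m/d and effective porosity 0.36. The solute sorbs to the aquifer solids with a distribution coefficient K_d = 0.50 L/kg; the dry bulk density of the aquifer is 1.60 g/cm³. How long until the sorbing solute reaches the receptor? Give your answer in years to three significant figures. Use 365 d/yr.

73.8 years

Hydraulic gradient i = (282.94 − 281.96) / 153 = 0.98 / 153 = 0.006405
Darcy flux q = K·i = 1.60 × 0.006405 = 0.01025 m/d
Seepage velocity v = q / n = 0.01025 / 0.36 = 0.02847 m/d
Retardation R = 1 + ρ_b·K_d/n = 1 + 1.60×0.50/0.36 = 3.222
Contaminant velocity v_c = v/R = 0.02847/3.222 = 0.008835 m/d
t = L/v_c = 238/0.008835 = 26940 d
   = 26940/365 = 73.8 yr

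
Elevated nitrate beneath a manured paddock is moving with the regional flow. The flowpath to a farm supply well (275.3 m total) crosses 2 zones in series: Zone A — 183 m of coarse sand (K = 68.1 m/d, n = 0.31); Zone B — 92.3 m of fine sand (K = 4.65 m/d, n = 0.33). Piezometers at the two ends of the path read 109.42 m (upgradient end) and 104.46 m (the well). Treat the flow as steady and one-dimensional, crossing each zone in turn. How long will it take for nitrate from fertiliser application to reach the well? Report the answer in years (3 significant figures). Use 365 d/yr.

1.09 years

Total head drop ΔH = 109.42 − 104.46 = 4.96 m
Steady 1-D flow in series ⇒ the Darcy flux q is identical in every zone and the zone head losses add (resistances L/K in series).
Σ(L/K) = 183/68.1 + 92.3/4.65 = 2.687 + 19.85 = 22.54 d
q = ΔH / Σ(L/K) = 4.96 / 22.54 = 0.2201 m/d (same in every zone)
Zone A: v = q/n = 0.2201/0.31 = 0.7100 m/d → t_A = 183/0.7100 = 257.8 d
Zone B: v = q/n = 0.2201/0.33 = 0.6669 m/d → t_B = 92.3/0.6669 = 138.4 d
Total t = 257.8 + 138.4 = 396.2 d
   = 396.2 / 365 = 1.09 yr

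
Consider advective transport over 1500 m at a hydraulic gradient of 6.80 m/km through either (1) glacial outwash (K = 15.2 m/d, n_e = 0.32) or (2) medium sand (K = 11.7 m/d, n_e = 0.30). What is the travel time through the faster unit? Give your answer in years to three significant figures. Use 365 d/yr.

12.7 years

Unit 1 (glacial outwash): v = 15.2×0.0068/0.32 = 0.3230 m/d, t = 1500/0.3230 = 4644 d
Unit 2 (medium sand): v = 11.7×0.0068/0.30 = 0.2652 m/d, t = 1500/0.2652 = 5656 d
Faster: 4644 d / 365 = 12.7 yr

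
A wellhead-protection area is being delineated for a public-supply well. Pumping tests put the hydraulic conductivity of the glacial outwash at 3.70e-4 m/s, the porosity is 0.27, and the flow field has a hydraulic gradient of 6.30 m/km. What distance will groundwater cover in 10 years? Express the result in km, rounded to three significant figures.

K = 3.70e-4 m/s × 86400 s/d = 31.97 m/d
Darcy flux q = K·i = 31.97 × 0.0063 = 0.2014 m/d
Average linear velocity = 0.2014 / 0.27 = 0.7459 m/d
T = 10 yr × 365 = 3650 d
L = v × T = 0.7459 × 3650 = 2723 m
   = 2.72 km

2.72 km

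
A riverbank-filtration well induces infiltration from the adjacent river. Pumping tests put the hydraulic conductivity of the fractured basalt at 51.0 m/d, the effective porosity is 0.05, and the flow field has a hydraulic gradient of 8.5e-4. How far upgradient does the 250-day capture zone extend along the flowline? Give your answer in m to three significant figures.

217 m

Darcy flux q = K·i = 51.0 × 8.5e-4 = 0.04335 m/d
v = Ki/n = 51.0·8.5e-4/0.05 = 0.8670 m/d
L = v × T = 0.8670 × 250 = 216.8 m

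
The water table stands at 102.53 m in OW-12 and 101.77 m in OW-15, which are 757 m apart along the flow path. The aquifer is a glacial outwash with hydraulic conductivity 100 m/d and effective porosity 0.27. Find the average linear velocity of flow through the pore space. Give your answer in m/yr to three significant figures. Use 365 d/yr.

Hydraulic gradient i = (102.53 − 101.77) / 757 = 0.76 / 757 = 0.001004
Specific discharge q = 100 × 0.001004 = 0.1004 m/d
Seepage velocity v = q / n = 0.1004 / 0.27 = 0.3718 m/d
   = 0.3718 × 365 = 136 m/yr

136 m/yr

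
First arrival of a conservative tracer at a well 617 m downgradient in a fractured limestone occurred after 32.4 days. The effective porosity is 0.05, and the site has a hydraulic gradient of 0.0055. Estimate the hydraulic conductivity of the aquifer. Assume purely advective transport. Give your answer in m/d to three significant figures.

v = L / t = 617 / 32.4 = 19.04 m/d
K = v · n / i = 19.04 × 0.05 / 0.0055 = 173 m/d

173 m/d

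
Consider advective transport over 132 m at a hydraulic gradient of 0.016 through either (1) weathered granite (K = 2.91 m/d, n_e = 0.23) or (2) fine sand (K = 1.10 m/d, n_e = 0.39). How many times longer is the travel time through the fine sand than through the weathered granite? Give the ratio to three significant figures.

Unit 1 (weathered granite): v = 2.91×0.016/0.23 = 0.2024 m/d, t = 132/0.2024 = 652.1 d
Unit 2 (fine sand): v = 1.10×0.016/0.39 = 0.04513 m/d, t = 132/0.04513 = 2925 d
t(fine sand) / t(weathered granite) = 2925/652.1 = 4.49

4.49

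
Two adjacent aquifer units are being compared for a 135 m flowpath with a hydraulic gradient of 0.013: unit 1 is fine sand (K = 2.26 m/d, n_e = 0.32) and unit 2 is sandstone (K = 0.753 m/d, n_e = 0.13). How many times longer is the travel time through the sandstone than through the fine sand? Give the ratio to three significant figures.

1.22

Unit 1 (fine sand): v = 2.26×0.013/0.32 = 0.09181 m/d, t = 135/0.09181 = 1470 d
Unit 2 (sandstone): v = 0.753×0.013/0.13 = 0.07530 m/d, t = 135/0.07530 = 1793 d
t(sandstone) / t(fine sand) = 1793/1470 = 1.22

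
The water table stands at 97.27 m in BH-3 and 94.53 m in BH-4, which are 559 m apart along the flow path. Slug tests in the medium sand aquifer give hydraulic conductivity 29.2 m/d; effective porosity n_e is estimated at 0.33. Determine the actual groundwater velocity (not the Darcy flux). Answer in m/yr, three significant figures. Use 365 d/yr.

158 m/yr

Hydraulic gradient i = (97.27 − 94.53) / 559 = 2.74 / 559 = 0.004902
Specific discharge q = 29.2 × 0.004902 = 0.1431 m/d
Average linear velocity = 0.1431 / 0.33 = 0.4337 m/d
   = 0.4337 × 365 = 158 m/yr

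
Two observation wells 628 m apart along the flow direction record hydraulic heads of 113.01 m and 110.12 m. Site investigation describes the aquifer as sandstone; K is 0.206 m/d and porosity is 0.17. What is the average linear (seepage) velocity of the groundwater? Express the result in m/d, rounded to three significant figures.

0.00558 m/d

Hydraulic gradient i = (113.01 − 110.12) / 628 = 2.89 / 628 = 0.004602
Darcy flux q = K·i = 0.206 × 0.004602 = 9.480e-4 m/d
Seepage velocity v = q / n = 9.480e-4 / 0.17 = 0.005576 m/d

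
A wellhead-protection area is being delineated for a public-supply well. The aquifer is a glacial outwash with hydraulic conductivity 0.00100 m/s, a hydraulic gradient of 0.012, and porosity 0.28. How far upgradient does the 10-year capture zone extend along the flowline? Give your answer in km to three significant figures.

K = 0.00100 m/s × 86400 s/d = 86.40 m/d
Specific discharge q = 86.40 × 0.012 = 1.037 m/d
Seepage velocity v = q / n = 1.037 / 0.28 = 3.703 m/d
T = 10 yr × 365 = 3650 d
L = v × T = 3.703 × 3650 = 13520 m
   = 13.5 km

13.5 km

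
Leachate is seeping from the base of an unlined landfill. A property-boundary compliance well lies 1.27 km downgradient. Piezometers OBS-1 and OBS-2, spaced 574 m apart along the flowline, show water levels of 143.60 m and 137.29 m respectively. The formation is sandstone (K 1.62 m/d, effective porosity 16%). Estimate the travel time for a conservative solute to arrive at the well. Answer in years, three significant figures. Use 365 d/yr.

31.3 years

Hydraulic gradient i = (143.60 − 137.29) / 574 = 6.31 / 574 = 0.01099
Darcy flux q = K·i = 1.62 × 0.01099 = 0.01781 m/d
v = Ki/n = 1.62·0.01099/0.16 = 0.1113 m/d
L = 1.27 km = 1270 m
t = L / v = 1270 / 0.1113 = 11410 d
   = 11410 / 365 = 31.3 yr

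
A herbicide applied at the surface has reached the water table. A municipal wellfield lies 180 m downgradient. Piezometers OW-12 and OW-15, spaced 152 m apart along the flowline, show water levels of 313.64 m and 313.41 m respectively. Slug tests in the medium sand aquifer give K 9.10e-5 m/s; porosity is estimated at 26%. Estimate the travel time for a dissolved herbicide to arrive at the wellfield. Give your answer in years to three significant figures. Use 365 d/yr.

10.8 years

Hydraulic gradient i = (313.64 − 313.41) / 152 = 0.23 / 152 = 0.001513
K = 9.10e-5 m/s × 86400 s/d = 7.862 m/d
Specific discharge q = 7.862 × 0.001513 = 0.01190 m/d
v = Ki/n = 7.862·0.001513/0.26 = 0.04576 m/d
t = L / v = 180 / 0.04576 = 3934 d
   = 3934 / 365 = 10.8 yr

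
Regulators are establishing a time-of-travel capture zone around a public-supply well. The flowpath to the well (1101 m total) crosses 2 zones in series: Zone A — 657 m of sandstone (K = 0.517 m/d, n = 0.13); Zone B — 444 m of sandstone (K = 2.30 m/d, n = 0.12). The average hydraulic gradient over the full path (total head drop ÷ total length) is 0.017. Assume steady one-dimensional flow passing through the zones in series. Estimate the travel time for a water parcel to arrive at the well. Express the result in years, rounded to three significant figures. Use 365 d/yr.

29.7 years

Continuity: the same q passes through each zone, so ΔH = q·Σ(L_j/K_j) — the zones act as resistances in series.
Σ(L/K) = 657/0.517 + 444/2.30 = 1271 + 193.0 = 1464 d
K_eq = L_total / Σ(L/K) = 1101 / 1464 = 0.7521 m/d
q = K_eq · i = 0.7521 × 0.017 = 0.01279 m/d (same in every zone)
Zone A: v = q/n = 0.01279/0.13 = 0.09836 m/d → t_A = 657/0.09836 = 6680 d
Zone B: v = q/n = 0.01279/0.12 = 0.1066 m/d → t_B = 444/0.1066 = 4167 d
Total t = 6680 + 4167 = 10850 d
   = 10850 / 365 = 29.7 yr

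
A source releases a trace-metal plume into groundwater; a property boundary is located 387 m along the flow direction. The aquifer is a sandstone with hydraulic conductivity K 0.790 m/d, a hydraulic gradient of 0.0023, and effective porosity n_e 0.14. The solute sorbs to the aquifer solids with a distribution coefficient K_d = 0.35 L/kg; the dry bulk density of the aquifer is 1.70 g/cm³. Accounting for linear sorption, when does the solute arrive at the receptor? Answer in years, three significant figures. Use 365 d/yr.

q = Ki = 0.790 × 0.0023 = 0.001817 m/d
Average linear velocity = 0.001817 / 0.14 = 0.01298 m/d
Retardation R = 1 + ρ_b·K_d/n = 1 + 1.70×0.35/0.14 = 5.250
Contaminant velocity v_c = v/R = 0.01298/5.250 = 0.002472 m/d
t = L/v_c = 387/0.002472 = 156500 d
   = 156500/365 = 429 yr

429 years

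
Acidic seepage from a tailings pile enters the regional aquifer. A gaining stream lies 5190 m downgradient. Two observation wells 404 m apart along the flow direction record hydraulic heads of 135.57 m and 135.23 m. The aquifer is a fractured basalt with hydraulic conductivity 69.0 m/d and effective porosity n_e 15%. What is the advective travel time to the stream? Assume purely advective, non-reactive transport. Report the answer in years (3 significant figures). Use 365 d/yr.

36.7 years

Hydraulic gradient i = (135.57 − 135.23) / 404 = 0.34 / 404 = 8.416e-4
Specific discharge q = 69.0 × 8.416e-4 = 0.05807 m/d
Seepage velocity v = q / n = 0.05807 / 0.15 = 0.3871 m/d
t = L / v = 5190 / 0.3871 = 13410 d
   = 13410 / 365 = 36.7 yr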